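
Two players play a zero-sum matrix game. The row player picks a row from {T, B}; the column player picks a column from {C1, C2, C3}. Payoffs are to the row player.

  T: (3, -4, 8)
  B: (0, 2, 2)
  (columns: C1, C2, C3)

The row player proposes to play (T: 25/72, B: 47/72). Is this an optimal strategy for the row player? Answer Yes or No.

Against C1 this mix gives (25/72)·3 + (47/72)·0 = 25/24.
Against C2 this mix gives (25/72)·(-4) + (47/72)·2 = -1/12.
Against C3 this mix gives (25/72)·8 + (47/72)·2 = 49/12.
The column player will play C2, holding the row player to -1/12. Shifting weight toward the row that does better against C2 would raise this floor (the equalizing mix achieves 2/3 against both C2 and C1), so the proposed strategy is not optimal.

No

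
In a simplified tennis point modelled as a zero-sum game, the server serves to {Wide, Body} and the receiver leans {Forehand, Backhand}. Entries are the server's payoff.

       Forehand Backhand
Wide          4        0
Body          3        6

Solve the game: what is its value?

24/7

Row minima: Wide → 0, Body → 3; maximin = 3.
Column maxima: Forehand → 4, Backhand → 6; minimax = 4.
3 ≠ 4, so there is no saddle point; optimal play is mixed.
Let the server play Wide with probability p. Expected payoff against Forehand: 4p + 3(1−p) = p + 3; against Backhand: 0p + 6(1−p) = −6p + 6.
Setting these equal: p + 3 = −6p + 6 ⇒ 7p = 3 ⇒ p = 3/7, and the value is (1)·(3/7) + 3 = 24/7.
For the receiver: with q = P(Forehand), equating Wide's and Body's payoffs gives 4q = −3q + 6 ⇒ q = 6/7.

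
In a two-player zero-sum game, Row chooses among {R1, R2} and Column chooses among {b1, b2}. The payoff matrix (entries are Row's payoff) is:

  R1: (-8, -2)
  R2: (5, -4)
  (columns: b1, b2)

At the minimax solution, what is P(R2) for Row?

2/5

Row minima: R1 → -8, R2 → -4; maximin = -4.
Column maxima: b1 → 5, b2 → -2; minimax = -2.
-4 ≠ -2, so there is no saddle point; optimal play is mixed.
Let Row play R1 with probability p. Expected payoff against b1: (-8)p + 5(1−p) = −13p + 5; against b2: (-2)p + (-4)(1−p) = 2p − 4.
Setting these equal: −13p + 5 = 2p − 4 ⇒ −15p = -9 ⇒ p = 3/5, and the value is (-13)·(3/5) + 5 = -14/5.
For Column: with q = P(b1), equating R1's and R2's payoffs gives −6q − 2 = 9q − 4 ⇒ q = 2/15.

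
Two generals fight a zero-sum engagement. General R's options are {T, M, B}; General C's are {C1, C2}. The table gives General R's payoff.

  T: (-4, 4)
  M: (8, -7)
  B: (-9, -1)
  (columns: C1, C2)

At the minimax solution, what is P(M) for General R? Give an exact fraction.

8/23

Row minima: T → -4, M → -7, B → -9; maximin = -4.
Column maxima: C1 → 8, C2 → 4; minimax = 4.
-4 ≠ 4, so there is no saddle point; optimal play is mixed.
B is strictly dominated by T, so General R never plays it.
On the remaining 2×2 (T, M vs C1, C2):
Let General R play T with probability p. Expected payoff against C1: (-4)p + 8(1−p) = −12p + 8; against C2: 4p + (-7)(1−p) = 11p − 7.
Setting these equal: −12p + 8 = 11p − 7 ⇒ −23p = -15 ⇒ p = 15/23, and the value is (-12)·(15/23) + 8 = 4/23.
For General C: with q = P(C1), equating T's and M's payoffs gives −8q + 4 = 15q − 7 ⇒ q = 11/23.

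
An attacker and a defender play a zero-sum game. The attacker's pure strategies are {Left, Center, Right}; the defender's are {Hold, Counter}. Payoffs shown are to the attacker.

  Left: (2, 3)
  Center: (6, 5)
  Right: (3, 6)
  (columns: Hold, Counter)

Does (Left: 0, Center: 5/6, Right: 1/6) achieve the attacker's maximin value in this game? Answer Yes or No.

Against Hold this mix gives (5/6)·6 + (1/6)·3 = 11/2.
Against Counter this mix gives (5/6)·5 + (1/6)·6 = 31/6.
The defender will play Counter, holding the attacker to 31/6. Shifting weight toward the row that does better against Counter would raise this floor (the equalizing mix achieves 21/4 against both Counter and Hold), so the proposed strategy is not optimal.

No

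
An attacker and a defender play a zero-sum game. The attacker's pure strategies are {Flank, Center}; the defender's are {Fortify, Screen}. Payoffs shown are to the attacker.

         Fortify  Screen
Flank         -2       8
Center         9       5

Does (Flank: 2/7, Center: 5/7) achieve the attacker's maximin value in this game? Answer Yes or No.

Against Fortify this mix gives (2/7)·(-2) + (5/7)·9 = 41/7.
Against Screen this mix gives (2/7)·8 + (5/7)·5 = 41/7.
All of the defender's active replies (Fortify, Screen) yield 41/7, and no column does worse for the attacker. The mix makes the defender indifferent and guarantees 41/7, so it is optimal.

Yes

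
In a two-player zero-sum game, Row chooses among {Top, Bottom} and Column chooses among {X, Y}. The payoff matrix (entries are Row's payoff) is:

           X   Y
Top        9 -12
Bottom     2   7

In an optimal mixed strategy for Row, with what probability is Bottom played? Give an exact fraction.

Row minima: Top → -12, Bottom → 2; maximin = 2.
Column maxima: X → 9, Y → 7; minimax = 7.
2 ≠ 7, so there is no saddle point; optimal play is mixed.
Let Row play Top with probability p. Expected payoff against X: 9p + 2(1−p) = 7p + 2; against Y: (-12)p + 7(1−p) = −19p + 7.
Setting these equal: 7p + 2 = −19p + 7 ⇒ 26p = 5 ⇒ p = 5/26, and the value is (7)·(5/26) + 2 = 87/26.
For Column: with q = P(X), equating Top's and Bottom's payoffs gives 21q − 12 = −5q + 7 ⇒ q = 19/26.

21/26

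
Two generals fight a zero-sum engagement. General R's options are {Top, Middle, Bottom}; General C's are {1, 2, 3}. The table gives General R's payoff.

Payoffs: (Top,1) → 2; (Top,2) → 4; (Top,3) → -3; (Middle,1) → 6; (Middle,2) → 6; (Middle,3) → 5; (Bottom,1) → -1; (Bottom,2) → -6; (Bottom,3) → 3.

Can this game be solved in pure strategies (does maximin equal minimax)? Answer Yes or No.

Yes

Row minima: Top → -3, Middle → 5, Bottom → -6; maximin = 5.
Column maxima: 1 → 6, 2 → 6, 3 → 5; minimax = 5.
maximin = minimax = 5, so a saddle point exists.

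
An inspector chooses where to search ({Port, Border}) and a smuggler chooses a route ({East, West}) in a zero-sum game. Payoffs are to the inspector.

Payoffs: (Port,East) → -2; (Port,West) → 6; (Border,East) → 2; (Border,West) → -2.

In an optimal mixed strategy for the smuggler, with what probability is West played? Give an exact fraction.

Row minima: Port → -2, Border → -2; maximin = -2.
Column maxima: East → 2, West → 6; minimax = 2.
-2 ≠ 2, so there is no saddle point; optimal play is mixed.
Let the inspector play Port with probability p. Expected payoff against East: (-2)p + 2(1−p) = −4p + 2; against West: 6p + (-2)(1−p) = 8p − 2.
Setting these equal: −4p + 2 = 8p − 2 ⇒ −12p = -4 ⇒ p = 1/3, and the value is (-4)·(1/3) + 2 = 2/3.
For the smuggler: with q = P(East), equating Port's and Border's payoffs gives −8q + 6 = 4q − 2 ⇒ q = 2/3.

1/3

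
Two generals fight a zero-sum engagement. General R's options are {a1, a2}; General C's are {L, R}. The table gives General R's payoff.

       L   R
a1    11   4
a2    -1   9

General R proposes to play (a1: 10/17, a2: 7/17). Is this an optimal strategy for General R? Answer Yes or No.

Yes

Against L this mix gives (10/17)·11 + (7/17)·(-1) = 103/17.
Against R this mix gives (10/17)·4 + (7/17)·9 = 103/17.
All of General C's active replies (L, R) yield 103/17, and no column does worse for General R. The mix makes General C indifferent and guarantees 103/17, so it is optimal.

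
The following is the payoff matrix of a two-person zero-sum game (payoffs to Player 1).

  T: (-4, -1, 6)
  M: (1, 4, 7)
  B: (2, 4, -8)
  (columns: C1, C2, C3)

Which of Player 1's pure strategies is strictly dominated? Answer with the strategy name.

T

M gives a strictly higher payoff than T against every column: 1 > -4, 4 > -1, 7 > 6.
So T is strictly dominated and Player 1 never plays it.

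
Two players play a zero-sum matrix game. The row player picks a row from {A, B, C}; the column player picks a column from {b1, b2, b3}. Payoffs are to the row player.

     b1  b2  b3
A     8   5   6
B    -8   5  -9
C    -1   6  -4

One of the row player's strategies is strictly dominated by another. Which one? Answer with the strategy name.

C gives a strictly higher payoff than B against every column: -1 > -8, 6 > 5, -4 > -9.
So B is strictly dominated and the row player never plays it.

B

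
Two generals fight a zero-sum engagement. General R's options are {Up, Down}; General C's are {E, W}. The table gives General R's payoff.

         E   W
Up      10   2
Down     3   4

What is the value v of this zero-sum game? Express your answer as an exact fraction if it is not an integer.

Row minima: Up → 2, Down → 3; maximin = 3.
Column maxima: E → 10, W → 4; minimax = 4.
3 ≠ 4, so there is no saddle point; optimal play is mixed.
Let General R play Up with probability p. Expected payoff against E: 10p + 3(1−p) = 7p + 3; against W: 2p + 4(1−p) = −2p + 4.
Setting these equal: 7p + 3 = −2p + 4 ⇒ 9p = 1 ⇒ p = 1/9, and the value is (7)·(1/9) + 3 = 34/9.
For General C: with q = P(E), equating Up's and Down's payoffs gives 8q + 2 = −q + 4 ⇒ q = 2/9.

34/9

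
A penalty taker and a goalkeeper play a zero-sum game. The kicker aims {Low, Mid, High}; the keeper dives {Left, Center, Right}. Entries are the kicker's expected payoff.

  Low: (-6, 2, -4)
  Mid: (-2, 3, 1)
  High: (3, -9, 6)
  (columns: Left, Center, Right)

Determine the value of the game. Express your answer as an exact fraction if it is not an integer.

Row minima: Low → -6, Mid → -2, High → -9; maximin = -2.
Column maxima: Left → 3, Center → 3, Right → 6; minimax = 3.
-2 ≠ 3, so there is no saddle point; optimal play is mixed.
Low is strictly dominated by Mid, so the kicker never plays it.
Right is strictly dominated by Left (it gives the kicker strictly more in every row), so the keeper never plays it.
On the remaining 2×2 (Mid, High vs Left, Center):
Let the kicker play Mid with probability p. Expected payoff against Left: (-2)p + 3(1−p) = −5p + 3; against Center: 3p + (-9)(1−p) = 12p − 9.
Setting these equal: −5p + 3 = 12p − 9 ⇒ −17p = -12 ⇒ p = 12/17, and the value is (-5)·(12/17) + 3 = -9/17.
For the keeper: with q = P(Left), equating Mid's and High's payoffs gives −5q + 3 = 12q − 9 ⇒ q = 12/17.

-9/17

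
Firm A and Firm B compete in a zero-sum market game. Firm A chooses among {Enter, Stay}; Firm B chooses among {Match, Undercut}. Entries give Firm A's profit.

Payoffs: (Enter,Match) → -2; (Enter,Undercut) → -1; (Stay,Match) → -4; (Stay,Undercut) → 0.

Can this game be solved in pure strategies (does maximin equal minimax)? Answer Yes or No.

Row minima: Enter → -2, Stay → -4; maximin = -2.
Column maxima: Match → -2, Undercut → 0; minimax = -2.
maximin = minimax = -2, so a saddle point exists.

Yes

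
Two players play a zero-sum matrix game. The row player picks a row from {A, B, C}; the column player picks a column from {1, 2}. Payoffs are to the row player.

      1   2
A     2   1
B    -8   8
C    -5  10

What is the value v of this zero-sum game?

Row minima: A → 1, B → -8, C → -5; maximin = 1.
Column maxima: 1 → 2, 2 → 10; minimax = 2.
1 ≠ 2, so there is no saddle point; optimal play is mixed.
B is strictly dominated by C, so the row player never plays it.
On the remaining 2×2 (A, C vs 1, 2):
Let the row player play A with probability p. Expected payoff against 1: 2p + (-5)(1−p) = 7p − 5; against 2: 1p + 10(1−p) = −9p + 10.
Setting these equal: 7p − 5 = −9p + 10 ⇒ 16p = 15 ⇒ p = 15/16, and the value is (7)·(15/16) − 5 = 25/16.
For the column player: with q = P(1), equating A's and C's payoffs gives q + 1 = −15q + 10 ⇒ q = 9/16.

25/16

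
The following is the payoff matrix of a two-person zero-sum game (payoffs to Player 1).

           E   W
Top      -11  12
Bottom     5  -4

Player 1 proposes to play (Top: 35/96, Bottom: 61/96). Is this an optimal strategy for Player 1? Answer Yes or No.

Against E this mix gives (35/96)·(-11) + (61/96)·5 = -5/6.
Against W this mix gives (35/96)·12 + (61/96)·(-4) = 11/6.
Player 2 will play E, holding Player 1 to -5/6. Shifting weight toward the row that does better against E would raise this floor (the equalizing mix achieves 1/2 against both E and W), so the proposed strategy is not optimal.

No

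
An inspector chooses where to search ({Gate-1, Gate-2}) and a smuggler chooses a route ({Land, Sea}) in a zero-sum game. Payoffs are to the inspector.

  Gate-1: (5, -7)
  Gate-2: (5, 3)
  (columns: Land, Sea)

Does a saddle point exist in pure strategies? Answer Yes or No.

Row minima: Gate-1 → -7, Gate-2 → 3; maximin = 3.
Column maxima: Land → 5, Sea → 3; minimax = 3.
maximin = minimax = 3, so a saddle point exists.

Yes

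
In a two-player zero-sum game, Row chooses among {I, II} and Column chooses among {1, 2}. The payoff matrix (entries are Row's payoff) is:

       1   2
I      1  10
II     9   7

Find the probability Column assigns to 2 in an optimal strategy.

Row minima: I → 1, II → 7; maximin = 7.
Column maxima: 1 → 9, 2 → 10; minimax = 9.
7 ≠ 9, so there is no saddle point; optimal play is mixed.
Let Row play I with probability p. Expected payoff against 1: 1p + 9(1−p) = −8p + 9; against 2: 10p + 7(1−p) = 3p + 7.
Setting these equal: −8p + 9 = 3p + 7 ⇒ −11p = -2 ⇒ p = 2/11, and the value is (-8)·(2/11) + 9 = 83/11.
For Column: with q = P(1), equating I's and II's payoffs gives −9q + 10 = 2q + 7 ⇒ q = 3/11.

8/11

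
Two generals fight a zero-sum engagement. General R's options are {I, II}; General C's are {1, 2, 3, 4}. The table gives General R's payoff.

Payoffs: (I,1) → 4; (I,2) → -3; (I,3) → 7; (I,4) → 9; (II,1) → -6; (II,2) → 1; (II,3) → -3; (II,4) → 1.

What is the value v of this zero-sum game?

-1

Row minima: I → -3, II → -6; maximin = -3.
Column maxima: 1 → 4, 2 → 1, 3 → 7, 4 → 9; minimax = 1.
-3 ≠ 1, so there is no saddle point; optimal play is mixed.
3 is strictly dominated by 1 (it gives General R strictly more in every row), so General C never plays it.
4 is strictly dominated by 1 (it gives General R strictly more in every row), so General C never plays it.
On the remaining 2×2 (I, II vs 1, 2):
Let General R play I with probability p. Expected payoff against 1: 4p + (-6)(1−p) = 10p − 6; against 2: (-3)p + 1(1−p) = −4p + 1.
Setting these equal: 10p − 6 = −4p + 1 ⇒ 14p = 7 ⇒ p = 1/2, and the value is (10)·(1/2) − 6 = -1.
For General C: with q = P(1), equating I's and II's payoffs gives 7q − 3 = −7q + 1 ⇒ q = 2/7.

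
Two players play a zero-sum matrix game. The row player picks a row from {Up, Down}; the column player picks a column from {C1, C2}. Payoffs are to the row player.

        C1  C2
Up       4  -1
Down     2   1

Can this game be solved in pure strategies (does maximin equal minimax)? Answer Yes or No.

Yes

Row minima: Up → -1, Down → 1; maximin = 1.
Column maxima: C1 → 4, C2 → 1; minimax = 1.
maximin = minimax = 1, so a saddle point exists.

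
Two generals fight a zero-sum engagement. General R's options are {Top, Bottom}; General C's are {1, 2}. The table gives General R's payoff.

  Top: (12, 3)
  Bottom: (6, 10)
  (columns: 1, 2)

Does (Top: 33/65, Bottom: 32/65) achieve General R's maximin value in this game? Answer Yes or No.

No

Against 1 this mix gives (33/65)·12 + (32/65)·6 = 588/65.
Against 2 this mix gives (33/65)·3 + (32/65)·10 = 419/65.
General C will play 2, holding General R to 419/65. Shifting weight toward the row that does better against 2 would raise this floor (the equalizing mix achieves 102/13 against both 2 and 1), so the proposed strategy is not optimal.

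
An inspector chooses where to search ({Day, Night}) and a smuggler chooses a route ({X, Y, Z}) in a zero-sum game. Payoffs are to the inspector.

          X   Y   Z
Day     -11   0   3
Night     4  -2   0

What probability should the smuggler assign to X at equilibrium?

Row minima: Day → -11, Night → -2; maximin = -2.
Column maxima: X → 4, Y → 0, Z → 3; minimax = 0.
-2 ≠ 0, so there is no saddle point; optimal play is mixed.
Z is strictly dominated by Y (it gives the inspector strictly more in every row), so the smuggler never plays it.
On the remaining 2×2 (Day, Night vs X, Y):
Let the inspector play Day with probability p. Expected payoff against X: (-11)p + 4(1−p) = −15p + 4; against Y: 0p + (-2)(1−p) = 2p − 2.
Setting these equal: −15p + 4 = 2p − 2 ⇒ −17p = -6 ⇒ p = 6/17, and the value is (-15)·(6/17) + 4 = -22/17.
For the smuggler: with q = P(X), equating Day's and Night's payoffs gives −11q = 6q − 2 ⇒ q = 2/17.

2/17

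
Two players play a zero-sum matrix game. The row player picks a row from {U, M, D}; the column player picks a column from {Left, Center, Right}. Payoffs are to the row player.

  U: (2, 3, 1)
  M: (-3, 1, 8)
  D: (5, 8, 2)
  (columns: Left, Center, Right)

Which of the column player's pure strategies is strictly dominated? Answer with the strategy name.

Left holds the row player's payoff strictly below Center in every row: 2 < 3, -3 < 1, 5 < 8.
So Center is strictly dominated for the column player.

Center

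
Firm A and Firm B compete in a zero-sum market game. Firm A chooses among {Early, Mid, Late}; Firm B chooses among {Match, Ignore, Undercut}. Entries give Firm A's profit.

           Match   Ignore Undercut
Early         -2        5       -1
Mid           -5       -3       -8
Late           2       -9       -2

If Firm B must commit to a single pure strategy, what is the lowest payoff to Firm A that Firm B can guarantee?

Column maxima: Match → 2, Ignore → 5, Undercut → -1.
The smallest of these is -1.

-1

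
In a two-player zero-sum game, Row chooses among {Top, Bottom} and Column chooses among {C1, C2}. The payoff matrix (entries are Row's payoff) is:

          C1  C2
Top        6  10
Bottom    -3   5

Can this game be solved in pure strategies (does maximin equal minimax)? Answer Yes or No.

Row minima: Top → 6, Bottom → -3; maximin = 6.
Column maxima: C1 → 6, C2 → 10; minimax = 6.
maximin = minimax = 6, so a saddle point exists.

Yes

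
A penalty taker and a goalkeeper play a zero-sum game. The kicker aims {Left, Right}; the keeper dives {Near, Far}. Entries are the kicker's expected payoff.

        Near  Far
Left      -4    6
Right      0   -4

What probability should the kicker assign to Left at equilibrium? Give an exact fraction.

Row minima: Left → -4, Right → -4; maximin = -4.
Column maxima: Near → 0, Far → 6; minimax = 0.
-4 ≠ 0, so there is no saddle point; optimal play is mixed.
Let the kicker play Left with probability p. Expected payoff against Near: (-4)p + 0(1−p) = −4p; against Far: 6p + (-4)(1−p) = 10p − 4.
Setting these equal: −4p = 10p − 4 ⇒ −14p = -4 ⇒ p = 2/7, and the value is (-4)·(2/7) = -8/7.
For the keeper: with q = P(Near), equating Left's and Right's payoffs gives −10q + 6 = 4q − 4 ⇒ q = 5/7.

2/7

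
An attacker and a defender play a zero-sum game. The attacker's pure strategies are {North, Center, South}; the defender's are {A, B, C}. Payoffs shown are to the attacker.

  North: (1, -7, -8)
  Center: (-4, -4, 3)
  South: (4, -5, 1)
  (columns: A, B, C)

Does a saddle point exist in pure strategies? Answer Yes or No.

Row minima: North → -8, Center → -4, South → -5; maximin = -4.
Column maxima: A → 4, B → -4, C → 3; minimax = -4.
maximin = minimax = -4, so a saddle point exists.

Yes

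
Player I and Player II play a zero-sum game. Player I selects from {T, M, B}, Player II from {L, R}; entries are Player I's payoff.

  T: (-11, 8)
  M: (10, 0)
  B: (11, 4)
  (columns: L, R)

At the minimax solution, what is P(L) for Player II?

Row minima: T → -11, M → 0, B → 4; maximin = 4.
Column maxima: L → 11, R → 8; minimax = 8.
4 ≠ 8, so there is no saddle point; optimal play is mixed.
M is strictly dominated by B, so Player I never plays it.
On the remaining 2×2 (T, B vs L, R):
Let Player I play T with probability p. Expected payoff against L: (-11)p + 11(1−p) = −22p + 11; against R: 8p + 4(1−p) = 4p + 4.
Setting these equal: −22p + 11 = 4p + 4 ⇒ −26p = -7 ⇒ p = 7/26, and the value is (-22)·(7/26) + 11 = 66/13.
For Player II: with q = P(L), equating T's and B's payoffs gives −19q + 8 = 7q + 4 ⇒ q = 2/13.

2/13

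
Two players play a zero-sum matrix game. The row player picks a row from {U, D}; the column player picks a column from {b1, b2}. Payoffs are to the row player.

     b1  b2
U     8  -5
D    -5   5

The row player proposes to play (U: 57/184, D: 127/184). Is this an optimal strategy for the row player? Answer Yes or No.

No

Against b1 this mix gives (57/184)·8 + (127/184)·(-5) = -179/184.
Against b2 this mix gives (57/184)·(-5) + (127/184)·5 = 175/92.
The column player will play b1, holding the row player to -179/184. Shifting weight toward the row that does better against b1 would raise this floor (the equalizing mix achieves 15/23 against both b1 and b2), so the proposed strategy is not optimal.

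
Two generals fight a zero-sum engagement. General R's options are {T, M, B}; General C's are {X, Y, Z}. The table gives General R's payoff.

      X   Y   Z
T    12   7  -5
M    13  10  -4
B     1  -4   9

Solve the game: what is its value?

74/27

Row minima: T → -5, M → -4, B → -4; maximin = -4.
Column maxima: X → 13, Y → 10, Z → 9; minimax = 9.
-4 ≠ 9, so there is no saddle point; optimal play is mixed.
T is strictly dominated by M, so General R never plays it.
X is strictly dominated by Y (it gives General R strictly more in every row), so General C never plays it.
On the remaining 2×2 (M, B vs Y, Z):
Let General R play M with probability p. Expected payoff against Y: 10p + (-4)(1−p) = 14p − 4; against Z: (-4)p + 9(1−p) = −13p + 9.
Setting these equal: 14p − 4 = −13p + 9 ⇒ 27p = 13 ⇒ p = 13/27, and the value is (14)·(13/27) − 4 = 74/27.
For General C: with q = P(Y), equating M's and B's payoffs gives 14q − 4 = −13q + 9 ⇒ q = 13/27.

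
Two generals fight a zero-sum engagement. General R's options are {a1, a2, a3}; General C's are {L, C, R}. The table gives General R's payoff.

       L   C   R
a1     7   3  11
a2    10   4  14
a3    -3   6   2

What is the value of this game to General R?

Row minima: a1 → 3, a2 → 4, a3 → -3; maximin = 4.
Column maxima: L → 10, C → 6, R → 14; minimax = 6.
4 ≠ 6, so there is no saddle point; optimal play is mixed.
a1 is strictly dominated by a2, so General R never plays it.
R is strictly dominated by L (it gives General R strictly more in every row), so General C never plays it.
On the remaining 2×2 (a2, a3 vs L, C):
Let General R play a2 with probability p. Expected payoff against L: 10p + (-3)(1−p) = 13p − 3; against C: 4p + 6(1−p) = −2p + 6.
Setting these equal: 13p − 3 = −2p + 6 ⇒ 15p = 9 ⇒ p = 3/5, and the value is (13)·(3/5) − 3 = 24/5.
For General C: with q = P(L), equating a2's and a3's payoffs gives 6q + 4 = −9q + 6 ⇒ q = 2/15.

24/5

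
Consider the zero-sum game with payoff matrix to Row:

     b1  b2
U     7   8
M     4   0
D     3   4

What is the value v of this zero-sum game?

7

Row minima: U → 7, M → 0, D → 3; maximin = 7.
Column maxima: b1 → 7, b2 → 8; minimax = 7.
Since maximin = minimax = 7, there is a saddle point and the value is 7.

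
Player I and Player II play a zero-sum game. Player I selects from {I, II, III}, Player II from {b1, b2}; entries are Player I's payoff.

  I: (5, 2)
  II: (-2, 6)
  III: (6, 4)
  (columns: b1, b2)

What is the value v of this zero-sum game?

Row minima: I → 2, II → -2, III → 4; maximin = 4.
Column maxima: b1 → 6, b2 → 6; minimax = 6.
4 ≠ 6, so there is no saddle point; optimal play is mixed.
I is strictly dominated by III, so Player I never plays it.
On the remaining 2×2 (II, III vs b1, b2):
Let Player I play II with probability p. Expected payoff against b1: (-2)p + 6(1−p) = −8p + 6; against b2: 6p + 4(1−p) = 2p + 4.
Setting these equal: −8p + 6 = 2p + 4 ⇒ −10p = -2 ⇒ p = 1/5, and the value is (-8)·(1/5) + 6 = 22/5.
For Player II: with q = P(b1), equating II's and III's payoffs gives −8q + 6 = 2q + 4 ⇒ q = 1/5.

22/5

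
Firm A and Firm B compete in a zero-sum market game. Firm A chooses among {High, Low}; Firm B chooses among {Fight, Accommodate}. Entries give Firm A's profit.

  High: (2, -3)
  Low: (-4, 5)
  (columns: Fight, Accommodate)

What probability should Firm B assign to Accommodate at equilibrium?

3/7

Row minima: High → -3, Low → -4; maximin = -3.
Column maxima: Fight → 2, Accommodate → 5; minimax = 2.
-3 ≠ 2, so there is no saddle point; optimal play is mixed.
Let Firm A play High with probability p. Expected payoff against Fight: 2p + (-4)(1−p) = 6p − 4; against Accommodate: (-3)p + 5(1−p) = −8p + 5.
Setting these equal: 6p − 4 = −8p + 5 ⇒ 14p = 9 ⇒ p = 9/14, and the value is (6)·(9/14) − 4 = -1/7.
For Firm B: with q = P(Fight), equating High's and Low's payoffs gives 5q − 3 = −9q + 5 ⇒ q = 4/7.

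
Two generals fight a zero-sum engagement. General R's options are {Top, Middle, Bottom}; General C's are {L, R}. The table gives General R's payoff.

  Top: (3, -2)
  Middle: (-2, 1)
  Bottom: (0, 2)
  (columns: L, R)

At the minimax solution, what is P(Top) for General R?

Row minima: Top → -2, Middle → -2, Bottom → 0; maximin = 0.
Column maxima: L → 3, R → 2; minimax = 2.
0 ≠ 2, so there is no saddle point; optimal play is mixed.
Middle is strictly dominated by Bottom, so General R never plays it.
On the remaining 2×2 (Top, Bottom vs L, R):
Let General R play Top with probability p. Expected payoff against L: 3p + 0(1−p) = 3p; against R: (-2)p + 2(1−p) = −4p + 2.
Setting these equal: 3p = −4p + 2 ⇒ 7p = 2 ⇒ p = 2/7, and the value is (3)·(2/7) = 6/7.
For General C: with q = P(L), equating Top's and Bottom's payoffs gives 5q − 2 = −2q + 2 ⇒ q = 4/7.

2/7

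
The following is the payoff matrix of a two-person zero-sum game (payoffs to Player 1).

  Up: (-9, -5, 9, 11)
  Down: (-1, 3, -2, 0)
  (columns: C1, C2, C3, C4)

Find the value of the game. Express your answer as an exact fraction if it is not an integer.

Row minima: Up → -9, Down → -2; maximin = -2.
Column maxima: C1 → -1, C2 → 3, C3 → 9, C4 → 11; minimax = -1.
-2 ≠ -1, so there is no saddle point; optimal play is mixed.
C2 is strictly dominated by C1 (it gives Player 1 strictly more in every row), so Player 2 never plays it.
C4 is strictly dominated by C1 (it gives Player 1 strictly more in every row), so Player 2 never plays it.
On the remaining 2×2 (Up, Down vs C1, C3):
Let Player 1 play Up with probability p. Expected payoff against C1: (-9)p + (-1)(1−p) = −8p − 1; against C3: 9p + (-2)(1−p) = 11p − 2.
Setting these equal: −8p − 1 = 11p − 2 ⇒ −19p = -1 ⇒ p = 1/19, and the value is (-8)·(1/19) − 1 = -27/19.
For Player 2: with q = P(C1), equating Up's and Down's payoffs gives −18q + 9 = q − 2 ⇒ q = 11/19.

-27/19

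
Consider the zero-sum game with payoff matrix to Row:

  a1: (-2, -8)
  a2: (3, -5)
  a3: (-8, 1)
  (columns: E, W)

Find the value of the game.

-37/17

Row minima: a1 → -8, a2 → -5, a3 → -8; maximin = -5.
Column maxima: E → 3, W → 1; minimax = 1.
-5 ≠ 1, so there is no saddle point; optimal play is mixed.
a1 is strictly dominated by a2, so Row never plays it.
On the remaining 2×2 (a2, a3 vs E, W):
Let Row play a2 with probability p. Expected payoff against E: 3p + (-8)(1−p) = 11p − 8; against W: (-5)p + 1(1−p) = −6p + 1.
Setting these equal: 11p − 8 = −6p + 1 ⇒ 17p = 9 ⇒ p = 9/17, and the value is (11)·(9/17) − 8 = -37/17.
For Column: with q = P(E), equating a2's and a3's payoffs gives 8q − 5 = −9q + 1 ⇒ q = 6/17.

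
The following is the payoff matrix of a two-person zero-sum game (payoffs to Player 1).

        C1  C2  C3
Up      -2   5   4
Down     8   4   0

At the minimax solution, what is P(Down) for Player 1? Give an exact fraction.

Row minima: Up → -2, Down → 0; maximin = 0.
Column maxima: C1 → 8, C2 → 5, C3 → 4; minimax = 4.
0 ≠ 4, so there is no saddle point; optimal play is mixed.
C2 is strictly dominated by C3 (it gives Player 1 strictly more in every row), so Player 2 never plays it.
On the remaining 2×2 (Up, Down vs C1, C3):
Let Player 1 play Up with probability p. Expected payoff against C1: (-2)p + 8(1−p) = −10p + 8; against C3: 4p + 0(1−p) = 4p.
Setting these equal: −10p + 8 = 4p ⇒ −14p = -8 ⇒ p = 4/7, and the value is (-10)·(4/7) + 8 = 16/7.
For Player 2: with q = P(C1), equating Up's and Down's payoffs gives −6q + 4 = 8q ⇒ q = 2/7.

3/7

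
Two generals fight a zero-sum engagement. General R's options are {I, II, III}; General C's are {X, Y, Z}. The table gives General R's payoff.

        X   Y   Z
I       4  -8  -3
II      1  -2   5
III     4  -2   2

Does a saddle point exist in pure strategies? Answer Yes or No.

Row minima: I → -8, II → -2, III → -2; maximin = -2.
Column maxima: X → 4, Y → -2, Z → 5; minimax = -2.
maximin = minimax = -2, so a saddle point exists.

Yes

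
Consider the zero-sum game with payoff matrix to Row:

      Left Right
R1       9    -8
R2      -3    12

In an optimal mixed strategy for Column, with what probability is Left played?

5/8

Row minima: R1 → -8, R2 → -3; maximin = -3.
Column maxima: Left → 9, Right → 12; minimax = 9.
-3 ≠ 9, so there is no saddle point; optimal play is mixed.
Let Row play R1 with probability p. Expected payoff against Left: 9p + (-3)(1−p) = 12p − 3; against Right: (-8)p + 12(1−p) = −20p + 12.
Setting these equal: 12p − 3 = −20p + 12 ⇒ 32p = 15 ⇒ p = 15/32, and the value is (12)·(15/32) − 3 = 21/8.
For Column: with q = P(Left), equating R1's and R2's payoffs gives 17q − 8 = −15q + 12 ⇒ q = 5/8.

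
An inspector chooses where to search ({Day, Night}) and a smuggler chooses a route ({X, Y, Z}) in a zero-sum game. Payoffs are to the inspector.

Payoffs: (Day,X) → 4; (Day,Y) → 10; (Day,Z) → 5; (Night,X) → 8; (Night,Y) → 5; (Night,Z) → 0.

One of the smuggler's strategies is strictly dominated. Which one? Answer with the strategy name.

Z holds the inspector's payoff strictly below Y in every row: 5 < 10, 0 < 5.
So Y is strictly dominated for the smuggler.

Y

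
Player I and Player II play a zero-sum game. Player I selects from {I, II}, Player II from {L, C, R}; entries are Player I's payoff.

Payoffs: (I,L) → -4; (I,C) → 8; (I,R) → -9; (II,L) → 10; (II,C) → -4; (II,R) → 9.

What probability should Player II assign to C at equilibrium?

Row minima: I → -9, II → -4; maximin = -4.
Column maxima: L → 10, C → 8, R → 9; minimax = 8.
-4 ≠ 8, so there is no saddle point; optimal play is mixed.
L is strictly dominated by R (it gives Player I strictly more in every row), so Player II never plays it.
On the remaining 2×2 (I, II vs C, R):
Let Player I play I with probability p. Expected payoff against C: 8p + (-4)(1−p) = 12p − 4; against R: (-9)p + 9(1−p) = −18p + 9.
Setting these equal: 12p − 4 = −18p + 9 ⇒ 30p = 13 ⇒ p = 13/30, and the value is (12)·(13/30) − 4 = 6/5.
For Player II: with q = P(C), equating I's and II's payoffs gives 17q − 9 = −13q + 9 ⇒ q = 3/5.

3/5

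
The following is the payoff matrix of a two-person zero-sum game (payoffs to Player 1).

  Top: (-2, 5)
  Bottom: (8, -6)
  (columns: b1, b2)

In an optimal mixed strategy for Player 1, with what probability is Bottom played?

1/3

Row minima: Top → -2, Bottom → -6; maximin = -2.
Column maxima: b1 → 8, b2 → 5; minimax = 5.
-2 ≠ 5, so there is no saddle point; optimal play is mixed.
Let Player 1 play Top with probability p. Expected payoff against b1: (-2)p + 8(1−p) = −10p + 8; against b2: 5p + (-6)(1−p) = 11p − 6.
Setting these equal: −10p + 8 = 11p − 6 ⇒ −21p = -14 ⇒ p = 2/3, and the value is (-10)·(2/3) + 8 = 4/3.
For Player 2: with q = P(b1), equating Top's and Bottom's payoffs gives −7q + 5 = 14q − 6 ⇒ q = 11/21.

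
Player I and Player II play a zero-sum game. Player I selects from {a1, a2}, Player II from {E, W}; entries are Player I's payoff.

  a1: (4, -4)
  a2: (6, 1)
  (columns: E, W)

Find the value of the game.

1

Row minima: a1 → -4, a2 → 1; maximin = 1.
Column maxima: E → 6, W → 1; minimax = 1.
Since maximin = minimax = 1, there is a saddle point and the value is 1.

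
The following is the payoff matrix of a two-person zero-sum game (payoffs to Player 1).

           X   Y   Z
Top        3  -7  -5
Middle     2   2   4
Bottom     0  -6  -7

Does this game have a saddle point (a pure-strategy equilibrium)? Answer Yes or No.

Yes

Row minima: Top → -7, Middle → 2, Bottom → -7; maximin = 2.
Column maxima: X → 3, Y → 2, Z → 4; minimax = 2.
maximin = minimax = 2, so a saddle point exists.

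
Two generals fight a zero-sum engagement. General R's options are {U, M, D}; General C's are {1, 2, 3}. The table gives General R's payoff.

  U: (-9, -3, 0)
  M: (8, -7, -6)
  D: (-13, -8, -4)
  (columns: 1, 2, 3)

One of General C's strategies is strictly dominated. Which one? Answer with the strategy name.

3

2 holds General R's payoff strictly below 3 in every row: -3 < 0, -7 < -6, -8 < -4.
So 3 is strictly dominated for General C.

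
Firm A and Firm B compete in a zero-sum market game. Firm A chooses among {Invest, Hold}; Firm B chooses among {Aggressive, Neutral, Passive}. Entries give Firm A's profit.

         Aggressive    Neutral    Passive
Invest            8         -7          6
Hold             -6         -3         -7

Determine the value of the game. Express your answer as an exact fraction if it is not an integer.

-67/17

Row minima: Invest → -7, Hold → -7; maximin = -7.
Column maxima: Aggressive → 8, Neutral → -3, Passive → 6; minimax = -3.
-7 ≠ -3, so there is no saddle point; optimal play is mixed.
Aggressive is strictly dominated by Passive (it gives Firm A strictly more in every row), so Firm B never plays it.
On the remaining 2×2 (Invest, Hold vs Neutral, Passive):
Let Firm A play Invest with probability p. Expected payoff against Neutral: (-7)p + (-3)(1−p) = −4p − 3; against Passive: 6p + (-7)(1−p) = 13p − 7.
Setting these equal: −4p − 3 = 13p − 7 ⇒ −17p = -4 ⇒ p = 4/17, and the value is (-4)·(4/17) − 3 = -67/17.
For Firm B: with q = P(Neutral), equating Invest's and Hold's payoffs gives −13q + 6 = 4q − 7 ⇒ q = 13/17.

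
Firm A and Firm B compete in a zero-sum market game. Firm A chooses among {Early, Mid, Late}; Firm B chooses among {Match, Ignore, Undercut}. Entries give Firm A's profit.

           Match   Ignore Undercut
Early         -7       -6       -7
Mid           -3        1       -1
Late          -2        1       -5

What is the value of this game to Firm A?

-13/5

Row minima: Early → -7, Mid → -3, Late → -5; maximin = -3.
Column maxima: Match → -2, Ignore → 1, Undercut → -1; minimax = -2.
-3 ≠ -2, so there is no saddle point; optimal play is mixed.
Early is strictly dominated by Mid, so Firm A never plays it.
Ignore is strictly dominated by Match (it gives Firm A strictly more in every row), so Firm B never plays it.
On the remaining 2×2 (Mid, Late vs Match, Undercut):
Let Firm A play Mid with probability p. Expected payoff against Match: (-3)p + (-2)(1−p) = −p − 2; against Undercut: (-1)p + (-5)(1−p) = 4p − 5.
Setting these equal: −p − 2 = 4p − 5 ⇒ −5p = -3 ⇒ p = 3/5, and the value is (-1)·(3/5) − 2 = -13/5.
For Firm B: with q = P(Match), equating Mid's and Late's payoffs gives −2q − 1 = 3q − 5 ⇒ q = 4/5.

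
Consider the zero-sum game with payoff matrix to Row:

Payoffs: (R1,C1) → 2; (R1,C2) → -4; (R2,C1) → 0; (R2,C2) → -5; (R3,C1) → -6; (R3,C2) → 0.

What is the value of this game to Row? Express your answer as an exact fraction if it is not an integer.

-2

Row minima: R1 → -4, R2 → -5, R3 → -6; maximin = -4.
Column maxima: C1 → 2, C2 → 0; minimax = 0.
-4 ≠ 0, so there is no saddle point; optimal play is mixed.
R2 is strictly dominated by R1, so Row never plays it.
On the remaining 2×2 (R1, R3 vs C1, C2):
Let Row play R1 with probability p. Expected payoff against C1: 2p + (-6)(1−p) = 8p − 6; against C2: (-4)p + 0(1−p) = −4p.
Setting these equal: 8p − 6 = −4p ⇒ 12p = 6 ⇒ p = 1/2, and the value is (8)·(1/2) − 6 = -2.
For Column: with q = P(C1), equating R1's and R3's payoffs gives 6q − 4 = −6q ⇒ q = 1/3.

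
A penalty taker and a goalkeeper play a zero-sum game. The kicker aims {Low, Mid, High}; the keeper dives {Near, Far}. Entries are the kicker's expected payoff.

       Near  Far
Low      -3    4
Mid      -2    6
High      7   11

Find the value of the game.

Row minima: Low → -3, Mid → -2, High → 7; maximin = 7.
Column maxima: Near → 7, Far → 11; minimax = 7.
Since maximin = minimax = 7, there is a saddle point and the value is 7.

7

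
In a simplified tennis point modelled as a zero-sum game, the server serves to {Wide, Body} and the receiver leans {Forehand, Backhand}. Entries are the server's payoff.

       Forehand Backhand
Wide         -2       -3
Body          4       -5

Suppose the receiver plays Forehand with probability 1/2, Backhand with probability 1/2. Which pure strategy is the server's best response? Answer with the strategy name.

Body

Expected payoff of Wide: (1/2)·(-2) + (1/2)·(-3) = -5/2.
Expected payoff of Body: (1/2)·4 + (1/2)·(-5) = -1/2.
The largest is -1/2, so the server's best response is Body.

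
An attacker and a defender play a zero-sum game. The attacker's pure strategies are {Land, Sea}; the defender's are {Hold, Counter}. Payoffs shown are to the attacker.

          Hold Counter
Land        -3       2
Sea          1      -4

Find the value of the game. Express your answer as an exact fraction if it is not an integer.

Row minima: Land → -3, Sea → -4; maximin = -3.
Column maxima: Hold → 1, Counter → 2; minimax = 1.
-3 ≠ 1, so there is no saddle point; optimal play is mixed.
Let the attacker play Land with probability p. Expected payoff against Hold: (-3)p + 1(1−p) = −4p + 1; against Counter: 2p + (-4)(1−p) = 6p − 4.
Setting these equal: −4p + 1 = 6p − 4 ⇒ −10p = -5 ⇒ p = 1/2, and the value is (-4)·(1/2) + 1 = -1.
For the defender: with q = P(Hold), equating Land's and Sea's payoffs gives −5q + 2 = 5q − 4 ⇒ q = 3/5.

-1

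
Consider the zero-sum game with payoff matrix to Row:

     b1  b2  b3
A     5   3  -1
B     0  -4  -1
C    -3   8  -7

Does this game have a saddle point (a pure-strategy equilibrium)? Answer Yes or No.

Yes

Row minima: A → -1, B → -4, C → -7; maximin = -1.
Column maxima: b1 → 5, b2 → 8, b3 → -1; minimax = -1.
maximin = minimax = -1, so a saddle point exists.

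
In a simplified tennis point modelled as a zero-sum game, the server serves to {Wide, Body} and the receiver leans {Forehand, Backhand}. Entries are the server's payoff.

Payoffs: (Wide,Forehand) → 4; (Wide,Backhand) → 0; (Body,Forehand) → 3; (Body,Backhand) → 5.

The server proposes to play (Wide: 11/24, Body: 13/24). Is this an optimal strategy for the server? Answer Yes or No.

No

Against Forehand this mix gives (11/24)·4 + (13/24)·3 = 83/24.
Against Backhand this mix gives (11/24)·0 + (13/24)·5 = 65/24.
The receiver will play Backhand, holding the server to 65/24. Shifting weight toward the row that does better against Backhand would raise this floor (the equalizing mix achieves 10/3 against both Backhand and Forehand), so the proposed strategy is not optimal.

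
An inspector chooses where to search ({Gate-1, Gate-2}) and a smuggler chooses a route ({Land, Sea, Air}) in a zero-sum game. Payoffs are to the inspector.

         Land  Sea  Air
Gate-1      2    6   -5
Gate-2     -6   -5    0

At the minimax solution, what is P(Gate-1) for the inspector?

Row minima: Gate-1 → -5, Gate-2 → -6; maximin = -5.
Column maxima: Land → 2, Sea → 6, Air → 0; minimax = 0.
-5 ≠ 0, so there is no saddle point; optimal play is mixed.
Sea is strictly dominated by Land (it gives the inspector strictly more in every row), so the smuggler never plays it.
On the remaining 2×2 (Gate-1, Gate-2 vs Land, Air):
Let the inspector play Gate-1 with probability p. Expected payoff against Land: 2p + (-6)(1−p) = 8p − 6; against Air: (-5)p + 0(1−p) = −5p.
Setting these equal: 8p − 6 = −5p ⇒ 13p = 6 ⇒ p = 6/13, and the value is (8)·(6/13) − 6 = -30/13.
For the smuggler: with q = P(Land), equating Gate-1's and Gate-2's payoffs gives 7q − 5 = −6q ⇒ q = 5/13.

6/13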